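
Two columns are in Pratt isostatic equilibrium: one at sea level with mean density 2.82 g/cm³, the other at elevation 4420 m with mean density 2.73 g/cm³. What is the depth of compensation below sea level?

ρ_ref D = ρ (D + h) → D (ρ_ref − ρ) = ρ h.
D = ρ h/(ρ_ref − ρ) = 2.73 × 4420 m/(2.82 − 2.73) = 134000 m.

134000 m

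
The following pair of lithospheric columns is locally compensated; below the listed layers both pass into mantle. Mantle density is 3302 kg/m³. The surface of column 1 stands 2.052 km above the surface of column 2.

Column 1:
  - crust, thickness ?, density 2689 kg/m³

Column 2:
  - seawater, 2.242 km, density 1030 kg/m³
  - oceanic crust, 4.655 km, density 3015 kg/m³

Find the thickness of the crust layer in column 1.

21.5 km

Take the compensation level at the base of the deeper column (depth z_c below the surface of column 1) and equate Σ ρ_i t_i down to z_c; mantle fills any gap and the z_c terms cancel.
Column 1: x×2689 + (z_c − 0 − x)×3302
Column 2: 2.052×0 + 2.242×1030 + 4.655×3015 + (z_c − 2.052 − 6.897)×3302
The z_c×3302 term appears on both sides and cancels. Collect the known terms of each column as K = Σ(ρt)_known − 3302 × (depth of known layers): K_1 = 0 − 3302×0 = 0; K_2 = 16344.085 − 3302×(2.052 + 6.897) = −13205.513.
Balance: K_1 − x×(3302 − 2689) = K_2, so x = (K_1 − K_2)/(3302 − 2689) = 13205.5/613 = 21.5 km.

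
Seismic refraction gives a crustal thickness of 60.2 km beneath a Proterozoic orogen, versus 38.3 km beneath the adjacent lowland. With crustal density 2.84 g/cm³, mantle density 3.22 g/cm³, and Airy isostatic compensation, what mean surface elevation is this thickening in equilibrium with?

2.58 km

Excess crust Δ = 60.2 km − 38.3 km = 21.9 km, split between elevation h and root r with h + r = Δ.
Airy balance ρ_c h = (ρ_m − ρ_c) r gives r = h ρ_c/(ρ_m − ρ_c), so h (1 + ρ_c/(ρ_m − ρ_c)) = Δ, i.e. h = Δ (ρ_m − ρ_c)/ρ_m.
h = 21.9 km × 0.38/3.22 = 2.58 km.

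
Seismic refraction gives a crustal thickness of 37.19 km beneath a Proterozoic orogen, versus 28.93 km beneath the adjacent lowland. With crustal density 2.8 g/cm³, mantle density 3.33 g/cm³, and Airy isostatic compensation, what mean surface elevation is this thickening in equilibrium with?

1.31 km

Excess crust Δ = 37.19 km − 28.93 km = 8.26 km, split between elevation h and root r with h + r = Δ.
Airy balance ρ_c h = (ρ_m − ρ_c) r gives r = h ρ_c/(ρ_m − ρ_c), so h (1 + ρ_c/(ρ_m − ρ_c)) = Δ, i.e. h = Δ (ρ_m − ρ_c)/ρ_m.
h = 8.26 km × 0.53/3.33 = 1.31 km.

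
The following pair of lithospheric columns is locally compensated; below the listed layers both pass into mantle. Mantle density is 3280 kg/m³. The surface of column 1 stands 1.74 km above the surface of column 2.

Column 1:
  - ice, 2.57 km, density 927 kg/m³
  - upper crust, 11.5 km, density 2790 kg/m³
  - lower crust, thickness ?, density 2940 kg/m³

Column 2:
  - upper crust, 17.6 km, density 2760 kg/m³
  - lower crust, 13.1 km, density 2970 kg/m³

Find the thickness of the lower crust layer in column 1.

Take the compensation level at the base of the deeper column (depth z_c below the surface of column 1) and equate Σ ρ_i t_i down to z_c; mantle fills any gap and the z_c terms cancel.
Column 1: 2.57×927 + 11.5×2790 + x×2940 + (z_c − 14.07 − x)×3280
Column 2: 1.74×0 + 17.6×2760 + 13.1×2970 + (z_c − 1.74 − 30.7)×3280
The z_c×3280 term appears on both sides and cancels. Collect the known terms of each column as K = Σ(ρt)_known − 3280 × (depth of known layers): K_1 = 34467.39 − 3280×14.07 = −11682.21; K_2 = 87483 − 3280×(1.74 + 30.7) = −18920.2.
Balance: K_1 − x×(3280 − 2940) = K_2, so x = (K_1 − K_2)/(3280 − 2940) = 7237.99/340 = 21.3 km.

21.3 km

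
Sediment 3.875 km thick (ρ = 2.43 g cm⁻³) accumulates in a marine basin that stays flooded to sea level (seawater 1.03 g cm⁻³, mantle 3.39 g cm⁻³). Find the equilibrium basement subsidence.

Submarine loading: the sediment displaces seawater, and the subsidence is in turn flooded, so s (ρ_m − ρ_w) = t (ρ_sed − ρ_w).
s = 3.875 km × (2.43 − 1.03) / (3.39 − 1.03) = 2.3 km.

2.3 km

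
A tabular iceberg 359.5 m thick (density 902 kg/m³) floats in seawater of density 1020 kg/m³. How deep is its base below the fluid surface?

318 m

Draft d = t ρ_obj/ρ_fluid = 359.5 m × 902/1020 = 318 m.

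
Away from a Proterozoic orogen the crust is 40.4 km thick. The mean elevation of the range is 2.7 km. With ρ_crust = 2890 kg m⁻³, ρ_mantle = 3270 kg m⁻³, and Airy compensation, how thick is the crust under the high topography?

63.6 km

Root depth r = h ρ_c / (ρ_m − ρ_c) = 2.7 km × 2890 / 380 = 20.53 km.
Total thickness = T + h + r = 40.4 km + 2.7 km + 20.53 km = 63.6 km.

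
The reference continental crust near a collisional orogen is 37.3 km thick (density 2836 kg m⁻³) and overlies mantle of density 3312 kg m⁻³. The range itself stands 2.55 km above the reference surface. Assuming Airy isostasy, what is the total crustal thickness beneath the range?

Root depth r = h ρ_c / (ρ_m − ρ_c) = 2.55 km × 2836 / 476 = 15.19 km.
Total thickness = T + h + r = 37.3 km + 2.55 km + 15.19 km = 55 km.

55 km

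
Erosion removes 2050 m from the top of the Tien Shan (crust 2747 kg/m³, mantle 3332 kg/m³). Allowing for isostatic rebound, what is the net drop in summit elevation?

360 m

Rebound u = e ρ_c/ρ_m = 2050 m × 2747/3332 = 1690 m.
Net surface drop = e − u = 2050 m − 1690 m = e (ρ_m − ρ_c)/ρ_m = 360 m.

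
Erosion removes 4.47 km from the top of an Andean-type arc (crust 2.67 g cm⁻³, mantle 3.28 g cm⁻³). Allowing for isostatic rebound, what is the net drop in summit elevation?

Rebound u = e ρ_c/ρ_m = 4.47 km × 2.67/3.28 = 3.639 km.
Net surface drop = e − u = 4.47 km − 3.639 km = e (ρ_m − ρ_c)/ρ_m = 0.831 km.

0.831 km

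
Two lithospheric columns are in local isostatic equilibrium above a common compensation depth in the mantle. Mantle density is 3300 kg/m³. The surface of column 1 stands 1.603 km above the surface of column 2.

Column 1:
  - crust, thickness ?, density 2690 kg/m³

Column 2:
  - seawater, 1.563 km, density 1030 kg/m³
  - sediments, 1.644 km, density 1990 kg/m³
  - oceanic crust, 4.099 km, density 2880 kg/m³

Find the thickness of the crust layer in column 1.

20.8 km

Take the compensation level at the base of the deeper column (depth z_c below the surface of column 1) and equate Σ ρ_i t_i down to z_c; mantle fills any gap and the z_c terms cancel.
Column 1: x×2690 + (z_c − 0 − x)×3300
Column 2: 1.603×0 + 1.563×1030 + 1.644×1990 + 4.099×2880 + (z_c − 1.603 − 7.306)×3300
The z_c×3300 term appears on both sides and cancels. Collect the known terms of each column as K = Σ(ρt)_known − 3300 × (depth of known layers): K_1 = 0 − 3300×0 = 0; K_2 = 16686.57 − 3300×(1.603 + 7.306) = −12713.13.
Balance: K_1 − x×(3300 − 2690) = K_2, so x = (K_1 − K_2)/(3300 − 2690) = 12713.1/610 = 20.8 km.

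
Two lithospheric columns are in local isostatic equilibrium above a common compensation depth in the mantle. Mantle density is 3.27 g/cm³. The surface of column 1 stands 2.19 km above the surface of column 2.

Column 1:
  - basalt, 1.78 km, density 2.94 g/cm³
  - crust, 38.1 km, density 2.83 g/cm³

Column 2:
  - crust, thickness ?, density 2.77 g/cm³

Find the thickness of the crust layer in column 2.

Take the compensation level at the base of the deeper column (depth z_c below the surface of column 1) and equate Σ ρ_i t_i down to z_c; mantle fills any gap and the z_c terms cancel.
Column 1: 1.78×2.94 + 38.1×2.83 + (z_c − 39.88)×3.27
Column 2: 2.19×0 + x×2.77 + (z_c − 2.19 − 0 − x)×3.27
The z_c×3.27 term appears on both sides and cancels. Collect the known terms of each column as K = Σ(ρt)_known − 3.27 × (depth of known layers): K_1 = 113.0562 − 3.27×39.88 = −17.3514; K_2 = 0 − 3.27×(2.19 + 0) = −7.1613.
Balance: K_1 = K_2 − x×(3.27 − 2.77), so x = (K_2 − K_1)/(3.27 − 2.77) = 10.1901/0.5 = 20.4 km.

20.4 km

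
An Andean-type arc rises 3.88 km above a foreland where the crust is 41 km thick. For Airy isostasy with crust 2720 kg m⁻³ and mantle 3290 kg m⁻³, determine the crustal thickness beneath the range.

63.4 km

Root depth r = h ρ_c / (ρ_m − ρ_c) = 3.88 km × 2720 / 570 = 18.52 km.
Total thickness = T + h + r = 41 km + 3.88 km + 18.52 km = 63.4 km.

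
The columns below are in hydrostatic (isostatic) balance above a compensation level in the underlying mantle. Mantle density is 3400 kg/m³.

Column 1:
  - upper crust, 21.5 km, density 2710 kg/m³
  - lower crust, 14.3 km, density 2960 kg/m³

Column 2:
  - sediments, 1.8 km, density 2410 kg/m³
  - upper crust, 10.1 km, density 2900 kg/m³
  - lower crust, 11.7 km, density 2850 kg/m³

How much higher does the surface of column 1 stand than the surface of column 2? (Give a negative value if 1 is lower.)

For any compensation level in the mantle, the mantle terms cancel and isostasy reduces to e = (Σt_1 − Σt_2) − (Σ(ρt)_1 − Σ(ρt)_2) / ρ_m.
Σt_1 = 35.8 km; Σt_2 = 23.6 km; Σ(ρt)_1 = 100593; Σ(ρt)_2 = 66973 (in km·kg/m³).
e = (35.8 − 23.6) − (100593 − 66973) / 3400 = 2.31 km.

2.31 km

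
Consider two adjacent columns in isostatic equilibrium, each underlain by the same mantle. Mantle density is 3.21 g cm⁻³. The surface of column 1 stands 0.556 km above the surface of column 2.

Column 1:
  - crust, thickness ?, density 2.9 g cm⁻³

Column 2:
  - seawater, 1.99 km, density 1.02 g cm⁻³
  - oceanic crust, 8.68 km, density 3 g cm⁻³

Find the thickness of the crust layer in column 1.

25.7 km

Take the compensation level at the base of the deeper column (depth z_c below the surface of column 1) and equate Σ ρ_i t_i down to z_c; mantle fills any gap and the z_c terms cancel.
Column 1: x×2.9 + (z_c − 0 − x)×3.21
Column 2: 0.556×0 + 1.99×1.02 + 8.68×3 + (z_c − 0.556 − 10.67)×3.21
The z_c×3.21 term appears on both sides and cancels. Collect the known terms of each column as K = Σ(ρt)_known − 3.21 × (depth of known layers): K_1 = 0 − 3.21×0 = 0; K_2 = 28.0698 − 3.21×(0.556 + 10.67) = −7.96566.
Balance: K_1 − x×(3.21 − 2.9) = K_2, so x = (K_1 − K_2)/(3.21 − 2.9) = 7.96566/0.31 = 25.7 km.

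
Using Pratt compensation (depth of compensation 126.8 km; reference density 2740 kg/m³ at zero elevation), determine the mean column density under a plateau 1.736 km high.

Pratt balance: ρ_ref D = ρ (D + h).
ρ = ρ_ref D/(D + h) = 2740 × 126.8 km/(126.8 km + 1.736 km) = 2700 kg/m³.

2700 kg/m³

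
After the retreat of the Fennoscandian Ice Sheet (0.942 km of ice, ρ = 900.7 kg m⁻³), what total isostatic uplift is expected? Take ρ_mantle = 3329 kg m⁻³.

Removing the load lets mantle flow back in; uplift u satisfies ρ_ice t = ρ_m u.
u = t ρ_ice/ρ_m = 0.942 km × 900.7/3329 = 0.255 km.

0.255 km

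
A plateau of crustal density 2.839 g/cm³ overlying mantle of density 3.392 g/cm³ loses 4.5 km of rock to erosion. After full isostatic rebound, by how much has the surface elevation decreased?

0.734 km

Rebound u = e ρ_c/ρ_m = 4.5 km × 2.839/3.392 = 3.766 km.
Net surface drop = e − u = 4.5 km − 3.766 km = e (ρ_m − ρ_c)/ρ_m = 0.734 km.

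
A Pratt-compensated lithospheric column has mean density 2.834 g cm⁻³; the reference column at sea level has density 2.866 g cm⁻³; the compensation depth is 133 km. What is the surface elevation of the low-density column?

1.5 km

ρ_ref D = ρ (D + h) → h = D (ρ_ref − ρ)/ρ.
h = 133 km × (2.866 − 2.834)/2.834 = 1.5 km.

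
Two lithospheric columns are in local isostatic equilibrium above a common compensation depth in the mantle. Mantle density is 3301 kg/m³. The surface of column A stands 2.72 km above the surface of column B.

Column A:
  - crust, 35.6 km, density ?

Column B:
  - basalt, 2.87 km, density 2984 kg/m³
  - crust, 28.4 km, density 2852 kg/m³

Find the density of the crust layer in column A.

Take the compensation level at the base of the deeper column (depth z_c below the surface of column A) and equate Σ ρ_i t_i down to z_c; mantle fills any gap and the z_c terms cancel.
Column A: 35.6×ρ + (z_c − 35.6)×3301
Column B: 2.72×0 + 2.87×2984 + 28.4×2852 + (z_c − 2.72 − 31.27)×3301
The z_c×3301 term appears on both sides and cancels. Collect the known terms of each column as K = Σ(ρt)_known − 3301 × (depth of known layers): K_A = 0 − 3301×35.6 = −117515.6; K_B = 89560.88 − 3301×(2.72 + 31.27) = −22640.11.
Balance: K_A + 35.6×ρ = K_B, so ρ = (K_B − K_A)/35.6 = 94875.5/35.6 = 2670 kg/m³.

2670 kg/m³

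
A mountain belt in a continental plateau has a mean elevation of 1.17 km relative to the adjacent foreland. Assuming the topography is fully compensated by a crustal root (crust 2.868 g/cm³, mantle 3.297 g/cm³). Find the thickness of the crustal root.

7.82 km

Isostatic balance requires: the weight of the topography is balanced by the buoyancy of the root, ρ_c h = (ρ_m − ρ_c) r.
r = h · ρ_c / (ρ_m − ρ_c) = 1.17 km × 2.868 / (3.297 − 2.868) = 7.82 km.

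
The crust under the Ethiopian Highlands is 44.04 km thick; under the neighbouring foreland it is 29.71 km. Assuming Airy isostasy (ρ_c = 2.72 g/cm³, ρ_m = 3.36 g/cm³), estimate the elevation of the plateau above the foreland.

Excess crust Δ = 44.04 km − 29.71 km = 14.33 km, split between elevation h and root r with h + r = Δ.
Airy balance ρ_c h = (ρ_m − ρ_c) r gives r = h ρ_c/(ρ_m − ρ_c), so h (1 + ρ_c/(ρ_m − ρ_c)) = Δ, i.e. h = Δ (ρ_m − ρ_c)/ρ_m.
h = 14.33 km × 0.64/3.36 = 2.73 km.

2.73 km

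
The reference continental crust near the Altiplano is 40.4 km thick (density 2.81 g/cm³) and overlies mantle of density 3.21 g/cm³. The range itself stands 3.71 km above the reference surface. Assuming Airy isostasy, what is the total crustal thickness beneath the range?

Root depth r = h ρ_c / (ρ_m − ρ_c) = 3.71 km × 2.81 / 0.4 = 26.06 km.
Total thickness = T + h + r = 40.4 km + 3.71 km + 26.06 km = 70.2 km.

70.2 km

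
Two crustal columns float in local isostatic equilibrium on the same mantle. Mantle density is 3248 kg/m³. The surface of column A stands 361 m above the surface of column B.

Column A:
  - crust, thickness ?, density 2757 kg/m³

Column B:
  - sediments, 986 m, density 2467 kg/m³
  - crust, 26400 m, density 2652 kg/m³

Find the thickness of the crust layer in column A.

36000 m

Take the compensation level at the base of the deeper column (depth z_c below the surface of column A) and equate Σ ρ_i t_i down to z_c; mantle fills any gap and the z_c terms cancel.
Column A: x×2757 + (z_c − 0 − x)×3248
Column B: 361×0 + 986×2467 + 26400×2652 + (z_c − 361 − 27386)×3248
The z_c×3248 term appears on both sides and cancels. Collect the known terms of each column as K = Σ(ρt)_known − 3248 × (depth of known layers): K_A = 0 − 3248×0 = 0; K_B = 72445262 − 3248×(361 + 27386) = −17676994.
Balance: K_A − x×(3248 − 2757) = K_B, so x = (K_A − K_B)/(3248 − 2757) = 17677000/491 = 36000 m.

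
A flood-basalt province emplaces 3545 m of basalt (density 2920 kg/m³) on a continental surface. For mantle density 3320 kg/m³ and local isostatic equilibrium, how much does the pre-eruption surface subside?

3120 m

Subaerial loading: s = t ρ_load / ρ_m.
s = 3545 m × 2920/3320 = 3120 m.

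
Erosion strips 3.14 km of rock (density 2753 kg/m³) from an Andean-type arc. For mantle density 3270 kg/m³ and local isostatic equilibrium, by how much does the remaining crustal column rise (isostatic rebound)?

2.64 km

Unloading: uplift u = e ρ_c/ρ_m = 3.14 km × 2753/3270 = 2.64 km.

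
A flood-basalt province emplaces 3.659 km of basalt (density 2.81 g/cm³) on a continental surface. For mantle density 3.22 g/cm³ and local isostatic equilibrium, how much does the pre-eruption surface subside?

Subaerial loading: s = t ρ_load / ρ_m.
s = 3.659 km × 2.81/3.22 = 3.19 km.

3.19 km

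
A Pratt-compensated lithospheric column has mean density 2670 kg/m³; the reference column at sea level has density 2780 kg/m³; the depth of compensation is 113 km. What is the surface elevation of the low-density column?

ρ_ref D = ρ (D + h) → h = D (ρ_ref − ρ)/ρ.
h = 113 km × (2780 − 2670)/2670 = 4.66 km.

4.66 km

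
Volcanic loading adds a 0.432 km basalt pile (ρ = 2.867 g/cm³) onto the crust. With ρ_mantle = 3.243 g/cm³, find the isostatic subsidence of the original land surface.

Subaerial loading: s = t ρ_load / ρ_m.
s = 0.432 km × 2.867/3.243 = 0.382 km.

0.382 km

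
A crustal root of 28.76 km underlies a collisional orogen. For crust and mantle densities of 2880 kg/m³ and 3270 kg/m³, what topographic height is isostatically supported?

In Airy isostatic equilibrium: ρ_c h = (ρ_m − ρ_c) r.
h = r (ρ_m − ρ_c) / ρ_c = 28.76 km × (3270 − 2880) / 2880 = 3.89 km.

3.89 km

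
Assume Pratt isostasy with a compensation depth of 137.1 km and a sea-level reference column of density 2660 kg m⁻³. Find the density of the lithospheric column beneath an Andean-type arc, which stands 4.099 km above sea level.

Pratt balance: ρ_ref D = ρ (D + h).
ρ = ρ_ref D/(D + h) = 2660 × 137.1 km/(137.1 km + 4.099 km) = 2580 kg m⁻³.

2580 kg m⁻³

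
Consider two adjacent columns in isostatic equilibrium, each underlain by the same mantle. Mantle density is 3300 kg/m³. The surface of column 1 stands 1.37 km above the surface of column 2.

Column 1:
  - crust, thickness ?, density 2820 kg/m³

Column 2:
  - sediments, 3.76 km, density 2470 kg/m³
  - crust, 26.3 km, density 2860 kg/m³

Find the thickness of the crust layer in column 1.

40 km

Take the compensation level at the base of the deeper column (depth z_c below the surface of column 1) and equate Σ ρ_i t_i down to z_c; mantle fills any gap and the z_c terms cancel.
Column 1: x×2820 + (z_c − 0 − x)×3300
Column 2: 1.37×0 + 3.76×2470 + 26.3×2860 + (z_c − 1.37 − 30.06)×3300
The z_c×3300 term appears on both sides and cancels. Collect the known terms of each column as K = Σ(ρt)_known − 3300 × (depth of known layers): K_1 = 0 − 3300×0 = 0; K_2 = 84505.2 − 3300×(1.37 + 30.06) = −19213.8.
Balance: K_1 − x×(3300 − 2820) = K_2, so x = (K_1 − K_2)/(3300 − 2820) = 19213.8/480 = 40 km.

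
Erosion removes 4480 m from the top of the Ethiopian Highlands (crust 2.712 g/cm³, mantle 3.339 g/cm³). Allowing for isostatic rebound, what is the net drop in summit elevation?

Rebound u = e ρ_c/ρ_m = 4480 m × 2.712/3.339 = 3639 m.
Net surface drop = e − u = 4480 m − 3639 m = e (ρ_m − ρ_c)/ρ_m = 841 m.

841 m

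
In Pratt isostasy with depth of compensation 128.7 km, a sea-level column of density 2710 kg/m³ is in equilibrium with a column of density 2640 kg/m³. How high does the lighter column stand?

3.41 km

ρ_ref D = ρ (D + h) → h = D (ρ_ref − ρ)/ρ.
h = 128.7 km × (2710 − 2640)/2640 = 3.41 km.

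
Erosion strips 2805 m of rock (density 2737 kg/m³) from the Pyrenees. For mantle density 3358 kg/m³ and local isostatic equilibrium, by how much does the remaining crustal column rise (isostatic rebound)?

Unloading: uplift u = e ρ_c/ρ_m = 2805 m × 2737/3358 = 2290 m.

2290 m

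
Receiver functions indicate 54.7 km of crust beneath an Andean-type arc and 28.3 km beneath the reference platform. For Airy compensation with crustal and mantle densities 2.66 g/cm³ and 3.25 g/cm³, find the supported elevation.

Excess crust Δ = 54.7 km − 28.3 km = 26.4 km, split between elevation h and root r with h + r = Δ.
Airy balance ρ_c h = (ρ_m − ρ_c) r gives r = h ρ_c/(ρ_m − ρ_c), so h (1 + ρ_c/(ρ_m − ρ_c)) = Δ, i.e. h = Δ (ρ_m − ρ_c)/ρ_m.
h = 26.4 km × 0.59/3.25 = 4.79 km.

4.79 km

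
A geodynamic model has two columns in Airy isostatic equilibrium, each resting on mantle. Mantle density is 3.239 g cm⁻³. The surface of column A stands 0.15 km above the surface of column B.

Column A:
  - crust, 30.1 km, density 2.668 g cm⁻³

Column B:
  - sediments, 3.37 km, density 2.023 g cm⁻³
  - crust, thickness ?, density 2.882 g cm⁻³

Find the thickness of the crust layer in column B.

Take the compensation level at the base of the deeper column (depth z_c below the surface of column A) and equate Σ ρ_i t_i down to z_c; mantle fills any gap and the z_c terms cancel.
Column A: 30.1×2.668 + (z_c − 30.1)×3.239
Column B: 0.15×0 + 3.37×2.023 + x×2.882 + (z_c − 0.15 − 3.37 − x)×3.239
The z_c×3.239 term appears on both sides and cancels. Collect the known terms of each column as K = Σ(ρt)_known − 3.239 × (depth of known layers): K_A = 80.3068 − 3.239×30.1 = −17.1871; K_B = 6.81751 − 3.239×(0.15 + 3.37) = −4.58377.
Balance: K_A = K_B − x×(3.239 − 2.882), so x = (K_B − K_A)/(3.239 − 2.882) = 12.6033/0.357 = 35.3 km.

35.3 km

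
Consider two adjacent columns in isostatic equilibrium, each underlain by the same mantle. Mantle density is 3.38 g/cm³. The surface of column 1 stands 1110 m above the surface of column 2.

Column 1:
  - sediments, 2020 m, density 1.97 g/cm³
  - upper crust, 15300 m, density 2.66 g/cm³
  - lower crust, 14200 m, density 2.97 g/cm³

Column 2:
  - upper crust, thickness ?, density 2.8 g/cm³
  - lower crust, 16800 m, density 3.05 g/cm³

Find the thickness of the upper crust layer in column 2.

Take the compensation level at the base of the deeper column (depth z_c below the surface of column 1) and equate Σ ρ_i t_i down to z_c; mantle fills any gap and the z_c terms cancel.
Column 1: 2020×1.97 + 15300×2.66 + 14200×2.97 + (z_c − 31520)×3.38
Column 2: 1110×0 + x×2.8 + 16800×3.05 + (z_c − 1110 − 16800 − x)×3.38
The z_c×3.38 term appears on both sides and cancels. Collect the known terms of each column as K = Σ(ρt)_known − 3.38 × (depth of known layers): K_1 = 86851.4 − 3.38×31520 = −19686.2; K_2 = 51240 − 3.38×(1110 + 16800) = −9295.8.
Balance: K_1 = K_2 − x×(3.38 − 2.8), so x = (K_2 − K_1)/(3.38 − 2.8) = 10390.4/0.58 = 17900 m.

17900 m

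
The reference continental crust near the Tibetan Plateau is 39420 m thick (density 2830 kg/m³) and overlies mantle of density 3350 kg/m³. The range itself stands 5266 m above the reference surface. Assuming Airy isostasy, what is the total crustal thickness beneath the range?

Root depth r = h ρ_c / (ρ_m − ρ_c) = 5266 m × 2830 / 520 = 28660 m.
Total thickness = T + h + r = 39420 m + 5266 m + 28660 m = 73300 m.

73300 m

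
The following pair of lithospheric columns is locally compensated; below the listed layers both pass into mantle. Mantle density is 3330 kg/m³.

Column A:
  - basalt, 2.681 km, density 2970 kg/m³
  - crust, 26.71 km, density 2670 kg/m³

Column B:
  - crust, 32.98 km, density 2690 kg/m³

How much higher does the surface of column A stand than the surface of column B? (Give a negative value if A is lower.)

−0.755 km

For any compensation level in the mantle, the mantle terms cancel and isostasy reduces to e = (Σt_A − Σt_B) − (Σ(ρt)_A − Σ(ρt)_B) / ρ_m.
Σt_A = 29.391 km; Σt_B = 32.98 km; Σ(ρt)_A = 79278.27; Σ(ρt)_B = 88716.2 (in km·kg/m³).
e = (29.391 − 32.98) − (79278.27 − 88716.2) / 3330 = −0.755 km.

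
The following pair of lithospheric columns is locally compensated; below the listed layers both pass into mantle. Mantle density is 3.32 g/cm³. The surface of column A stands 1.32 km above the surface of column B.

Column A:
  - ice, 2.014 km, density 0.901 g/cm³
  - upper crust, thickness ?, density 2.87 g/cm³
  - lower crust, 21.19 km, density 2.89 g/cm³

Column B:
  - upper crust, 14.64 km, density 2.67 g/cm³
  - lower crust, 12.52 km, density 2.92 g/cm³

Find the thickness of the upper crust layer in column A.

Take the compensation level at the base of the deeper column (depth z_c below the surface of column A) and equate Σ ρ_i t_i down to z_c; mantle fills any gap and the z_c terms cancel.
Column A: 2.014×0.901 + x×2.87 + 21.19×2.89 + (z_c − 23.204 − x)×3.32
Column B: 1.32×0 + 14.64×2.67 + 12.52×2.92 + (z_c − 1.32 − 27.16)×3.32
The z_c×3.32 term appears on both sides and cancels. Collect the known terms of each column as K = Σ(ρt)_known − 3.32 × (depth of known layers): K_A = 63.053714 − 3.32×23.204 = −13.983566; K_B = 75.6472 − 3.32×(1.32 + 27.16) = −18.9064.
Balance: K_A − x×(3.32 − 2.87) = K_B, so x = (K_A − K_B)/(3.32 − 2.87) = 4.92283/0.45 = 10.9 km.

10.9 km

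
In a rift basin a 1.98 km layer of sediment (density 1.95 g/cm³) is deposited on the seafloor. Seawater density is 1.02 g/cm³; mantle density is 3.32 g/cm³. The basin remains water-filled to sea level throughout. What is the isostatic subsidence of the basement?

Submarine loading: the sediment displaces seawater, and the subsidence is in turn flooded, so s (ρ_m − ρ_w) = t (ρ_sed − ρ_w).
s = 1.98 km × (1.95 − 1.02) / (3.32 − 1.02) = 0.801 km.

0.801 km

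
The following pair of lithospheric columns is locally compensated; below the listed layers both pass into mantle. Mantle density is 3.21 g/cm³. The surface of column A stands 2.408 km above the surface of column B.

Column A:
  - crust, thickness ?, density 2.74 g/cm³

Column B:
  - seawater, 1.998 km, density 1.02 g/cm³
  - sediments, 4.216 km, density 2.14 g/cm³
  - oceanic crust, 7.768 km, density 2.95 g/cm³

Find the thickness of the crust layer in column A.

39.7 km

Take the compensation level at the base of the deeper column (depth z_c below the surface of column A) and equate Σ ρ_i t_i down to z_c; mantle fills any gap and the z_c terms cancel.
Column A: x×2.74 + (z_c − 0 − x)×3.21
Column B: 2.408×0 + 1.998×1.02 + 4.216×2.14 + 7.768×2.95 + (z_c − 2.408 − 13.982)×3.21
The z_c×3.21 term appears on both sides and cancels. Collect the known terms of each column as K = Σ(ρt)_known − 3.21 × (depth of known layers): K_A = 0 − 3.21×0 = 0; K_B = 33.9758 − 3.21×(2.408 + 13.982) = −18.6361.
Balance: K_A − x×(3.21 − 2.74) = K_B, so x = (K_A − K_B)/(3.21 − 2.74) = 18.6361/0.47 = 39.7 km.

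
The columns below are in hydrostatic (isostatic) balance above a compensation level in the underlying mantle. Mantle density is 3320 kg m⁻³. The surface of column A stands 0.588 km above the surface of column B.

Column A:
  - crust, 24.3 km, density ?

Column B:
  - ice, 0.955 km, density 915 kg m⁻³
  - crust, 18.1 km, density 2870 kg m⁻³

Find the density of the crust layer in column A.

Take the compensation level at the base of the deeper column (depth z_c below the surface of column A) and equate Σ ρ_i t_i down to z_c; mantle fills any gap and the z_c terms cancel.
Column A: 24.3×ρ + (z_c − 24.3)×3320
Column B: 0.588×0 + 0.955×915 + 18.1×2870 + (z_c − 0.588 − 19.055)×3320
The z_c×3320 term appears on both sides and cancels. Collect the known terms of each column as K = Σ(ρt)_known − 3320 × (depth of known layers): K_A = 0 − 3320×24.3 = −80676; K_B = 52820.825 − 3320×(0.588 + 19.055) = −12393.935.
Balance: K_A + 24.3×ρ = K_B, so ρ = (K_B − K_A)/24.3 = 68282.1/24.3 = 2810 kg m⁻³.

2810 kg m⁻³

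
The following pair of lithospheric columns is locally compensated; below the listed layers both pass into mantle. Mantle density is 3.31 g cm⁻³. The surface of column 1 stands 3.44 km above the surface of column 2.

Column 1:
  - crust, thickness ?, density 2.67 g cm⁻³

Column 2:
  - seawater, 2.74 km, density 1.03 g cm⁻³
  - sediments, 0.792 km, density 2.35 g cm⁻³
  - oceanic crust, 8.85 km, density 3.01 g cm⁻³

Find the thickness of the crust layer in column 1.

32.9 km

Take the compensation level at the base of the deeper column (depth z_c below the surface of column 1) and equate Σ ρ_i t_i down to z_c; mantle fills any gap and the z_c terms cancel.
Column 1: x×2.67 + (z_c − 0 − x)×3.31
Column 2: 3.44×0 + 2.74×1.03 + 0.792×2.35 + 8.85×3.01 + (z_c − 3.44 − 12.382)×3.31
The z_c×3.31 term appears on both sides and cancels. Collect the known terms of each column as K = Σ(ρt)_known − 3.31 × (depth of known layers): K_1 = 0 − 3.31×0 = 0; K_2 = 31.3219 − 3.31×(3.44 + 12.382) = −21.04892.
Balance: K_1 − x×(3.31 − 2.67) = K_2, so x = (K_1 − K_2)/(3.31 − 2.67) = 21.0489/0.64 = 32.9 km.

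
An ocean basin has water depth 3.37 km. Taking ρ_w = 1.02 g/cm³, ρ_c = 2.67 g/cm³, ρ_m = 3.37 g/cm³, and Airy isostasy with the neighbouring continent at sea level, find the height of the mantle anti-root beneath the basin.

Balancing pressure at the compensation depth: replacing crust with seawater at the top is compensated by replacing crust with mantle at the base: d (ρ_c − ρ_w) = a (ρ_m − ρ_c).
a = d (ρ_c − ρ_w)/(ρ_m − ρ_c) = 3.37 km × 1.65/0.7 = 7.94 km.

7.94 km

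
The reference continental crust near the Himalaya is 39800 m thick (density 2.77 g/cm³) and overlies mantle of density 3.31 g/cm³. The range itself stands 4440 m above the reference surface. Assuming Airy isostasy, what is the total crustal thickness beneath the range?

67000 m

Root depth r = h ρ_c / (ρ_m − ρ_c) = 4440 m × 2.77 / 0.54 = 22780 m.
Total thickness = T + h + r = 39800 m + 4440 m + 22780 m = 67000 m.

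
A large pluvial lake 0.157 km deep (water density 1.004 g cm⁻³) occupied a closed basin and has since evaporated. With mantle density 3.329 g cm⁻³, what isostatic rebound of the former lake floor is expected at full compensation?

0.0473 km

u = d ρ_w/ρ_m = 0.157 km × 1.004/3.329 = 0.0473 km.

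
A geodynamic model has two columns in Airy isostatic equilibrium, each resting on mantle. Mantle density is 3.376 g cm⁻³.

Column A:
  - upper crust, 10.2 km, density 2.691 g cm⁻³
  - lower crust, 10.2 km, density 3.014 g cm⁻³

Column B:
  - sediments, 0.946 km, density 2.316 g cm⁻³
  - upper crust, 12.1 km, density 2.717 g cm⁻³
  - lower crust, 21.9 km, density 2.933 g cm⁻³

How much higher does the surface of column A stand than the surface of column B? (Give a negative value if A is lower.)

−2.37 km

For any compensation level in the mantle, the mantle terms cancel and isostasy reduces to e = (Σt_A − Σt_B) − (Σ(ρt)_A − Σ(ρt)_B) / ρ_m.
Σt_A = 20.4 km; Σt_B = 34.946 km; Σ(ρt)_A = 58.191; Σ(ρt)_B = 99.299336 (in km·g cm⁻³).
e = (20.4 − 34.946) − (58.191 − 99.299336) / 3.376 = −2.37 km.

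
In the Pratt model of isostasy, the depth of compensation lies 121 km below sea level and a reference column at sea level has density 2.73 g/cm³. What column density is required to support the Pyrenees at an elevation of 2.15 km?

Pratt balance: ρ_ref D = ρ (D + h).
ρ = ρ_ref D/(D + h) = 2.73 × 121 km/(121 km + 2.15 km) = 2.68 g/cm³.

2.68 g/cm³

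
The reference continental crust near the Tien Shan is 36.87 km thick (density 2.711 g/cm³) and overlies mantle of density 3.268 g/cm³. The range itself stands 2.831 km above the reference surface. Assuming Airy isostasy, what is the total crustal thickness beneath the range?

53.5 km

Root depth r = h ρ_c / (ρ_m − ρ_c) = 2.831 km × 2.711 / 0.557 = 13.78 km.
Total thickness = T + h + r = 36.87 km + 2.831 km + 13.78 km = 53.5 km.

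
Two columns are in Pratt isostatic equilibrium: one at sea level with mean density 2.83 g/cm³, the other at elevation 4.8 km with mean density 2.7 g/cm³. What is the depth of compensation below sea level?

99.7 km

ρ_ref D = ρ (D + h) → D (ρ_ref − ρ) = ρ h.
D = ρ h/(ρ_ref − ρ) = 2.7 × 4.8 km/(2.83 − 2.7) = 99.7 km.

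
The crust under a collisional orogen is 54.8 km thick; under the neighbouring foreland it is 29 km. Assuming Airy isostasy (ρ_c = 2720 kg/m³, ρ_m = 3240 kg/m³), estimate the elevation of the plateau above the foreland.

Excess crust Δ = 54.8 km − 29 km = 25.8 km, split between elevation h and root r with h + r = Δ.
Airy balance ρ_c h = (ρ_m − ρ_c) r gives r = h ρ_c/(ρ_m − ρ_c), so h (1 + ρ_c/(ρ_m − ρ_c)) = Δ, i.e. h = Δ (ρ_m − ρ_c)/ρ_m.
h = 25.8 km × 520/3240 = 4.14 km.

4.14 km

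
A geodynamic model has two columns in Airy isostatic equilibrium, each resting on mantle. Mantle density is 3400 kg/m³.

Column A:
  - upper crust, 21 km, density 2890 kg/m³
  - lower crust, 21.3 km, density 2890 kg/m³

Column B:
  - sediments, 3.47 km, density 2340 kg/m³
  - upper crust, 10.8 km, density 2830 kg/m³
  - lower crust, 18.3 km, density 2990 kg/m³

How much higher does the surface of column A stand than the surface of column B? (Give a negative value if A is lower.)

For any compensation level in the mantle, the mantle terms cancel and isostasy reduces to e = (Σt_A − Σt_B) − (Σ(ρt)_A − Σ(ρt)_B) / ρ_m.
Σt_A = 42.3 km; Σt_B = 32.57 km; Σ(ρt)_A = 122247; Σ(ρt)_B = 93400.8 (in km·kg/m³).
e = (42.3 − 32.57) − (122247 − 93400.8) / 3400 = 1.25 km.

1.25 km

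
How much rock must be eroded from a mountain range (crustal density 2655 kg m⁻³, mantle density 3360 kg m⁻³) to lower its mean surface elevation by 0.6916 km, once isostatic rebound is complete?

Net drop Δ = e − u = e − e ρ_c/ρ_m = e (ρ_m − ρ_c)/ρ_m.
e = Δ ρ_m/(ρ_m − ρ_c) = 0.6916 km × 3360/705 = 3.3 km.

3.3 km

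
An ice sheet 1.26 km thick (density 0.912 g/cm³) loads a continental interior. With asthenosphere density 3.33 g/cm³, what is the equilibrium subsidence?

0.345 km

By Archimedes' principle applied to the lithosphere: the ice load ρ_ice t is balanced by mantle displaced below, ρ_m s.
s = t ρ_ice / ρ_m = 1.26 km × 0.912/3.33 = 0.345 km.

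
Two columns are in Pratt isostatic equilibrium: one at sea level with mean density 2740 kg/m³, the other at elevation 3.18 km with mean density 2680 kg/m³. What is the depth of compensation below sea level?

142 km

ρ_ref D = ρ (D + h) → D (ρ_ref − ρ) = ρ h.
D = ρ h/(ρ_ref − ρ) = 2680 × 3.18 km/(2740 − 2680) = 142 km.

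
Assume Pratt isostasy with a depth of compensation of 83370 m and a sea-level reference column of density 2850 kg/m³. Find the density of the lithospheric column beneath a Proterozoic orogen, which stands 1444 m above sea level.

Pratt balance: ρ_ref D = ρ (D + h).
ρ = ρ_ref D/(D + h) = 2850 × 83370 m/(83370 m + 1444 m) = 2800 kg/m³.

2800 kg/m³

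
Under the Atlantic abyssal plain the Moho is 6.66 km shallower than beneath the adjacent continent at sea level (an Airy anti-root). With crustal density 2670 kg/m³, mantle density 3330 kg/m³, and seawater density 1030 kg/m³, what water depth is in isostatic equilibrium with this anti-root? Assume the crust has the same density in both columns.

2.68 km

Replacing a thickness d of crust by seawater at the top must be balanced by replacing crust with mantle at the base: d (ρ_c − ρ_w) = a (ρ_m − ρ_c).
d = a (ρ_m − ρ_c)/(ρ_c − ρ_w) = 6.66 km × 660/1640 = 2.68 km.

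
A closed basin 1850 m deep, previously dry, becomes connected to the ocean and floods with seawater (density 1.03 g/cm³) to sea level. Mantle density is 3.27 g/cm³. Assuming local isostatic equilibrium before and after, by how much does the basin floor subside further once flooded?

After flooding the water column is d + s deep. Its weight must equal the weight of mantle displaced by the extra subsidence s: (d + s) ρ_w = s ρ_m.
s = d ρ_w / (ρ_m − ρ_w) = 1850 m × 1.03/(3.27 − 1.03) = 851 m.

851 m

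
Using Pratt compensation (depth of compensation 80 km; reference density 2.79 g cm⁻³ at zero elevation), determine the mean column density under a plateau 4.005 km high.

2.66 g cm⁻³

Pratt balance: ρ_ref D = ρ (D + h).
ρ = ρ_ref D/(D + h) = 2.79 × 80 km/(80 km + 4.005 km) = 2.66 g cm⁻³.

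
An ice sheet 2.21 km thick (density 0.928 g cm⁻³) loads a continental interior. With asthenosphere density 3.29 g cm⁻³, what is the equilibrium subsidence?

Balancing pressure at the compensation depth: the ice load ρ_ice t is balanced by mantle displaced below, ρ_m s.
s = t ρ_ice / ρ_m = 2.21 km × 0.928/3.29 = 0.623 km.

0.623 km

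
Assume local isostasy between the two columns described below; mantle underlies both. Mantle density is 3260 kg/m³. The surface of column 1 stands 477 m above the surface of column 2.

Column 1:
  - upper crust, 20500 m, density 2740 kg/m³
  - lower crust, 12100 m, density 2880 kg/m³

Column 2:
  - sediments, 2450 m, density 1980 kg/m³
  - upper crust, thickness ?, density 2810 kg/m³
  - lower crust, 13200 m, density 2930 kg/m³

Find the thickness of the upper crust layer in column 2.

Take the compensation level at the base of the deeper column (depth z_c below the surface of column 1) and equate Σ ρ_i t_i down to z_c; mantle fills any gap and the z_c terms cancel.
Column 1: 20500×2740 + 12100×2880 + (z_c − 32600)×3260
Column 2: 477×0 + 2450×1980 + x×2810 + 13200×2930 + (z_c − 477 − 15650 − x)×3260
The z_c×3260 term appears on both sides and cancels. Collect the known terms of each column as K = Σ(ρt)_known − 3260 × (depth of known layers): K_1 = 91018000 − 3260×32600 = −15258000; K_2 = 43527000 − 3260×(477 + 15650) = −9047020.
Balance: K_1 = K_2 − x×(3260 − 2810), so x = (K_2 − K_1)/(3260 − 2810) = 6210980/450 = 13800 m.

13800 m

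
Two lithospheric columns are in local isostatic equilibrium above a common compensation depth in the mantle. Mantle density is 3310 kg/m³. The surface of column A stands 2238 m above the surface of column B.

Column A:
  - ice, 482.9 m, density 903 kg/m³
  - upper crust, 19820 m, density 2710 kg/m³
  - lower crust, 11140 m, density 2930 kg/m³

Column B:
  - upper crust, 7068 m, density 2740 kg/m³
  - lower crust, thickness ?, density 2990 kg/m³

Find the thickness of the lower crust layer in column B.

18300 m

Take the compensation level at the base of the deeper column (depth z_c below the surface of column A) and equate Σ ρ_i t_i down to z_c; mantle fills any gap and the z_c terms cancel.
Column A: 482.9×903 + 19820×2710 + 11140×2930 + (z_c − 31442.9)×3310
Column B: 2238×0 + 7068×2740 + x×2990 + (z_c − 2238 − 7068 − x)×3310
The z_c×3310 term appears on both sides and cancels. Collect the known terms of each column as K = Σ(ρt)_known − 3310 × (depth of known layers): K_A = 86788458.7 − 3310×31442.9 = −17287540.3; K_B = 19366320 − 3310×(2238 + 7068) = −11436540.
Balance: K_A = K_B − x×(3310 − 2990), so x = (K_B − K_A)/(3310 − 2990) = 5851000/320 = 18300 m.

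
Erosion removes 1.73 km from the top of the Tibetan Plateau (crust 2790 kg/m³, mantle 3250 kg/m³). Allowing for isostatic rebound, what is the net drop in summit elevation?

0.245 km

Rebound u = e ρ_c/ρ_m = 1.73 km × 2790/3250 = 1.485 km.
Net surface drop = e − u = 1.73 km − 1.485 km = e (ρ_m − ρ_c)/ρ_m = 0.245 km.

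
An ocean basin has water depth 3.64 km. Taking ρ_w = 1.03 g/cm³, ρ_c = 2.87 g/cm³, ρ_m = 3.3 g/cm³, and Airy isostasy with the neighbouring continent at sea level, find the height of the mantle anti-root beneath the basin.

By Archimedes' principle applied to the lithosphere: replacing crust with seawater at the top is compensated by replacing crust with mantle at the base: d (ρ_c − ρ_w) = a (ρ_m − ρ_c).
a = d (ρ_c − ρ_w)/(ρ_m − ρ_c) = 3.64 km × 1.84/0.43 = 15.6 km.

15.6 km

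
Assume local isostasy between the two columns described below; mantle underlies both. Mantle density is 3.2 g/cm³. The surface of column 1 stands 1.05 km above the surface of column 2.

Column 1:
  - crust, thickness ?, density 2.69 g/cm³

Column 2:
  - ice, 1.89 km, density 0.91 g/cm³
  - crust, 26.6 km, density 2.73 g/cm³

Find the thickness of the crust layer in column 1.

39.6 km

Take the compensation level at the base of the deeper column (depth z_c below the surface of column 1) and equate Σ ρ_i t_i down to z_c; mantle fills any gap and the z_c terms cancel.
Column 1: x×2.69 + (z_c − 0 − x)×3.2
Column 2: 1.05×0 + 1.89×0.91 + 26.6×2.73 + (z_c − 1.05 − 28.49)×3.2
The z_c×3.2 term appears on both sides and cancels. Collect the known terms of each column as K = Σ(ρt)_known − 3.2 × (depth of known layers): K_1 = 0 − 3.2×0 = 0; K_2 = 74.3379 − 3.2×(1.05 + 28.49) = −20.1901.
Balance: K_1 − x×(3.2 − 2.69) = K_2, so x = (K_1 − K_2)/(3.2 − 2.69) = 20.1901/0.51 = 39.6 km.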